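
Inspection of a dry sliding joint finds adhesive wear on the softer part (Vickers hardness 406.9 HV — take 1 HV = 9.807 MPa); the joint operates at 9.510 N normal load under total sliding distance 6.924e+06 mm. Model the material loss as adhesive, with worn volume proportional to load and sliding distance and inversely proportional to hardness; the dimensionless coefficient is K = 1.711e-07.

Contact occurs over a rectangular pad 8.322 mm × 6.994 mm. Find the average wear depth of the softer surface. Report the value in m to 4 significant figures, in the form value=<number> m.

value=4.851e-08 m

Quoted intermediates are rounded. Each operation carries full float precision. Rounded just once, at four significant digits.
Total distance L = 6.924e+06 mm = 6924 m.
Hardness H = 406.9 HV × 9.807 MPa/HV = 3990 MPa = 3.990e+09 Pa.
Pad sides 8.322 mm × 6.994 mm = 0.008322 m × 0.006994 m. Contact area A = 0.008322 m × 0.006994 m = 5.820e-05 m².
SI base units throughout: W = 9.510 N, H = 3.990e+09 Pa, K = 1.711e-07.
The Archard volume V = K·W·L/H = 1.711e-07 · 9.510 · 6924 / 3.990e+09 = 2.823e-12 m³.
Depth of wear h = V/A = 2.823e-12 / 5.820e-05 = 4.851e-08 m.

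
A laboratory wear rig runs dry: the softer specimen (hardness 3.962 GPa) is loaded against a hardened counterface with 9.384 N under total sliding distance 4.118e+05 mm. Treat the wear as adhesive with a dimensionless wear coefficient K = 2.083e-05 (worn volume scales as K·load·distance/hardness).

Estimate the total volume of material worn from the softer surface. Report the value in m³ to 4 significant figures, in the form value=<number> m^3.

value=2.032e-11 m^3

Displayed values are rounded. All arithmetic holds full precision. Rounded once at the end: four significant figures.
Convert: The distance L = 4.118e+05 mm = 411.8 m.
Convert: Hardness H = 3.962 GPa = 3.962e+09 Pa.
In SI base units, W = 9.384 N, H = 3.962e+09 Pa, K = 2.083e-05.
Worn volume V = K·W·L/H = 2.083e-05 · 9.384 · 411.8 / 3.962e+09 = 2.032e-11 m³.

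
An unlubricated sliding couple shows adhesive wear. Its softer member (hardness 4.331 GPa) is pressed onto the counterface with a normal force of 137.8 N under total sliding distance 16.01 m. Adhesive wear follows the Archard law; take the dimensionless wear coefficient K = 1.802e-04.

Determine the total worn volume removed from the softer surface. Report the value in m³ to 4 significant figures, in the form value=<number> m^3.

Each operation holds exact precision — the intermediates are shown rounded. Rounded once at the end to 4 significant digits.
Hardness H = 4.331 GPa = 4.331e+09 Pa.
Restated in SI base units: W = 137.8 N, H = 4.331e+09 Pa, K = 1.802e-04.
By Archard's law, V = K·W·L/H = 1.802e-04 · 137.8 · 16.01 / 4.331e+09 = 9.179e-11 m³.

value=9.179e-11 m^3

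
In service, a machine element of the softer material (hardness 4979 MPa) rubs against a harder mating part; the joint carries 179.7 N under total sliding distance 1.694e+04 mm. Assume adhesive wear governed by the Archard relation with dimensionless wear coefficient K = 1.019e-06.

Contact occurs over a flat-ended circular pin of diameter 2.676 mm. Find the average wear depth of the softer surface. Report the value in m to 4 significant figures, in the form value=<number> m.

value=1.108e-07 m

The computation holds full float precision — the intermediates appear rounded; rounded once at the end: four significant digits.
Convert: The distance L = 1.694e+04 mm = 16.94 m.
Convert: Hardness H = 4979 MPa = 4.979e+09 Pa.
Convert: Pin diameter d = 2.676 mm = 0.002676 m. Contact area A = π·d²/4 = π·(0.002676 m)²/4 = 5.624e-06 m².
Restated in SI base units: W = 179.7 N, H = 4.979e+09 Pa, K = 1.019e-06.
Apply Archard: V = K·W·L/H = 1.019e-06 · 179.7 · 16.94 / 4.979e+09 = 6.230e-13 m³.
Average depth h = V/A = 6.230e-13 / 5.624e-06 = 1.108e-07 m.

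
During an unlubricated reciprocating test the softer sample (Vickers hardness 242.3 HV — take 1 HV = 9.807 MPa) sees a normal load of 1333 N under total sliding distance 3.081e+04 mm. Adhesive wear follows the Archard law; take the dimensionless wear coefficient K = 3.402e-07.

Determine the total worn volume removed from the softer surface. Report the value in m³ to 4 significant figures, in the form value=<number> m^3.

The intermediates are shown rounded — all working math runs at exact precision — rounded just once to 4 significant digits.
Distance L = 3.081e+04 mm = 30.81 m.
Hardness H = 242.3 HV × 9.807 MPa/HV = 2376 MPa = 2.376e+09 Pa.
SI base units throughout: W = 1333 N, H = 2.376e+09 Pa, K = 3.402e-07.
Apply Archard: V = K·W·L/H = 3.402e-07 · 1333 · 30.81 / 2.376e+09 = 5.880e-12 m³.

value=5.880e-12 m^3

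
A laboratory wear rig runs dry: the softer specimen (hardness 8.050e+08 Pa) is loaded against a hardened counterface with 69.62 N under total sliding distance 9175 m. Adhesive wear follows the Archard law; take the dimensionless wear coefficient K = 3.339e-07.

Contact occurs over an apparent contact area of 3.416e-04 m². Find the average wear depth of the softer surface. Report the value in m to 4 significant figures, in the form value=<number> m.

value=7.756e-07 m

Intermediate values are printed rounded — every step holds full float precision. Rounded just once: 4 significant digits.
As SI base values: W = 69.62 N, H = 8.050e+08 Pa, K = 3.339e-07.
Worn volume V = K·W·L/H = 3.339e-07 · 69.62 · 9175 / 8.050e+08 = 2.649e-10 m³.
Average depth h = V/A = 2.649e-10 / 3.416e-04 = 7.756e-07 m.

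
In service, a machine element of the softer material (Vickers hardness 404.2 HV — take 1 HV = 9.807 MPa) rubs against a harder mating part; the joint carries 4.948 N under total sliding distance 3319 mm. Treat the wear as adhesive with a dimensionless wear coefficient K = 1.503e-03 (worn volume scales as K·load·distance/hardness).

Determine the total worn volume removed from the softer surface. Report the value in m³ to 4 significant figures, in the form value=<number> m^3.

All arithmetic keeps exact precision; intermediate values are shown rounded, and rounded once at the end to four significant figures.
Path length L = 3319 mm = 3.319 m.
Hardness H = 404.2 HV × 9.807 MPa/HV = 3964 MPa = 3.964e+09 Pa.
Restated in SI base units: W = 4.948 N, H = 3.964e+09 Pa, K = 1.503e-03.
Apply Archard: V = K·W·L/H = 1.503e-03 · 4.948 · 3.319 / 3.964e+09 = 6.227e-12 m³.

value=6.227e-12 m^3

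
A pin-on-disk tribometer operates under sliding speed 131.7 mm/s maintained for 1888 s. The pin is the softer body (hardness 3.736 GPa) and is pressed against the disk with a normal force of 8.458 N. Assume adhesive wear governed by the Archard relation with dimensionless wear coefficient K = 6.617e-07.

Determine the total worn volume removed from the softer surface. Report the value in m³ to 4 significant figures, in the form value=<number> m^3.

Every step runs at full float precision, and the intermediates are displayed rounded; rounded just once to four significant digits.
Convert: Sliding speed v = 131.7 mm/s = 0.1317 m/s. Distance covered L = v·t = 0.1317 m/s × 1888 s = 248.6 m.
Convert: Hardness H = 3.736 GPa = 3.736e+09 Pa.
Collected in SI base units: W = 8.458 N, H = 3.736e+09 Pa, K = 6.617e-07.
Volume removed: V = K·W·L/H = 6.617e-07 · 8.458 · 248.6 / 3.736e+09 = 3.725e-13 m³.

value=3.725e-13 m^3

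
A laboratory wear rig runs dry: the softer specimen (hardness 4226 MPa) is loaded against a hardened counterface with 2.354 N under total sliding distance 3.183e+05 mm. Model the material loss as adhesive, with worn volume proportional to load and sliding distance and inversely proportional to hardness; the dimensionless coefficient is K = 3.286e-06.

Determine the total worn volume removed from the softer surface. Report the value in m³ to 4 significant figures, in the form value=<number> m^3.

Every step runs at full float precision. Intermediates are printed rounded. Rounded just once, at four significant figures.
Path length L = 3.183e+05 mm = 318.3 m.
Hardness H = 4226 MPa = 4.226e+09 Pa.
SI base units throughout: W = 2.354 N, H = 4.226e+09 Pa, K = 3.286e-06.
Worn volume V = K·W·L/H = 3.286e-06 · 2.354 · 318.3 / 4.226e+09 = 5.826e-13 m³.

value=5.826e-13 m^3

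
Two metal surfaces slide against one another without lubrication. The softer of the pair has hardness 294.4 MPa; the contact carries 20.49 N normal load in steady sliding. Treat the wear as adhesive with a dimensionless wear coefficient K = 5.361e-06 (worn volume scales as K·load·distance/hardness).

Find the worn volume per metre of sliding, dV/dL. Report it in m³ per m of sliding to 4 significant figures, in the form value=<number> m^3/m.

value=3.731e-13 m^3/m

Each operation keeps full precision. Intermediates are shown rounded. Rounded once at the end: 4 significant digits.
Hardness H = 294.4 MPa = 2.944e+08 Pa.
In SI base units: W = 20.49 N, H = 2.944e+08 Pa, K = 5.361e-06.
Rate of wear dV/dL = K·W/H, per unit distance: 5.361e-06 · 20.49 / 2.944e+08 = 3.731e-13 m³/m.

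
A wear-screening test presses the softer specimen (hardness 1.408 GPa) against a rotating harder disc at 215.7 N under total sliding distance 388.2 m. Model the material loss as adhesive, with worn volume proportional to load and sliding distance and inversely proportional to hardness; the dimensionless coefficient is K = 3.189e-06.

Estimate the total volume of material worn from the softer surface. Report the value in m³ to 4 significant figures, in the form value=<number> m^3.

All working math maintains full float precision — the intermediates are shown rounded, and a lone final rounding, at four significant digits.
Hardness H = 1.408 GPa = 1.408e+09 Pa.
Expressed in SI base units: W = 215.7 N, H = 1.408e+09 Pa, K = 3.189e-06.
Archard relation: V = K·W·L/H = 3.189e-06 · 215.7 · 388.2 / 1.408e+09 = 1.897e-10 m³.

value=1.897e-10 m^3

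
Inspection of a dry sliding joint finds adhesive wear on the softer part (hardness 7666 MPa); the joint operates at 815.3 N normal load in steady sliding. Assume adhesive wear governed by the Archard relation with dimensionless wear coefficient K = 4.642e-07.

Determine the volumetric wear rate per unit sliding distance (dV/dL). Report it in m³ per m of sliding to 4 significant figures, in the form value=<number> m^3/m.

value=4.937e-14 m^3/m

Every step maintains exact precision — quoted intermediates are rounded; rounded once at the end: 4 significant figures.
Hardness H = 7666 MPa = 7.666e+09 Pa.
In SI base units, W = 815.3 N, H = 7.666e+09 Pa, K = 4.642e-07.
Wear rate dV/dL = K·W/H: 4.642e-07 · 815.3 / 7.666e+09 = 4.937e-14 m³/m.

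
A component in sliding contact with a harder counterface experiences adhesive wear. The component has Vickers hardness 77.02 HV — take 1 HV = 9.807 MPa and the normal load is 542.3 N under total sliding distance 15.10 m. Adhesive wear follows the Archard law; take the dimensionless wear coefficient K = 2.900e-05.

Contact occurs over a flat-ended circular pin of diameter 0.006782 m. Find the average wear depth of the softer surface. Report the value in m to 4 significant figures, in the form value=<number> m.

The intermediates are shown rounded; every step maintains full float precision; a lone final rounding: 4 significant digits.
Convert: Hardness H = 77.02 HV × 9.807 MPa/HV = 755.3 MPa = 7.553e+08 Pa.
Convert: Contact area A = π·d²/4 = π·(0.006782 m)²/4 = 3.612e-05 m².
In SI base units, W = 542.3 N, H = 7.553e+08 Pa, K = 2.900e-05.
Archard volume V = K·W·L/H = 2.900e-05 · 542.3 · 15.10 / 7.553e+08 = 3.144e-10 m³.
Depth of wear h = V/A = 3.144e-10 / 3.612e-05 = 8.703e-06 m.

value=8.703e-06 m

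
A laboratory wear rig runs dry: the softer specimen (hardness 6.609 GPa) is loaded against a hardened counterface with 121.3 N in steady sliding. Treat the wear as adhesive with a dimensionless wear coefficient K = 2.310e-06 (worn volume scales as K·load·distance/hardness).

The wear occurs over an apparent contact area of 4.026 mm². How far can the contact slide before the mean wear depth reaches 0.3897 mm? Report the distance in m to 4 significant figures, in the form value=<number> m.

value=3.701e+04 m

Each operation carries full precision; intermediates are printed rounded. Rounded once at the end: 4 significant digits.
Hardness H = 6.609 GPa = 6.609e+09 Pa.
Contact area A = 4.026 mm² = 4.026e-06 m².
Depth limit h_lim = 0.3897 mm = 3.897e-04 m.
In SI base units: W = 121.3 N, H = 6.609e+09 Pa, K = 2.310e-06.
Allowed volume V_lim = h_lim·A = 3.897e-04 · 4.026e-06 = 1.569e-09 m³.
Inverting, life L = V_lim·H/(K·W) = 1.569e-09 · 6.609e+09 / (2.310e-06 · 121.3) = 3.701e+04 m.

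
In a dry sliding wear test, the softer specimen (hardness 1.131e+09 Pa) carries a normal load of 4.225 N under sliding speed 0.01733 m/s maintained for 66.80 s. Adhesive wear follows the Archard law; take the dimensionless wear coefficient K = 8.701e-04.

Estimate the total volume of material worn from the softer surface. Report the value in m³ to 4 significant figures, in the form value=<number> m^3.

value=3.763e-12 m^3

The intermediates are printed rounded; the computation keeps full precision, and one last rounding to 4 significant digits.
Convert: Path length L = v·t = 0.01733 m/s × 66.80 s = 1.158 m.
Working in SI base units: W = 4.225 N, H = 1.131e+09 Pa, K = 8.701e-04.
Archard volume V = K·W·L/H = 8.701e-04 · 4.225 · 1.158 / 1.131e+09 = 3.763e-12 m³.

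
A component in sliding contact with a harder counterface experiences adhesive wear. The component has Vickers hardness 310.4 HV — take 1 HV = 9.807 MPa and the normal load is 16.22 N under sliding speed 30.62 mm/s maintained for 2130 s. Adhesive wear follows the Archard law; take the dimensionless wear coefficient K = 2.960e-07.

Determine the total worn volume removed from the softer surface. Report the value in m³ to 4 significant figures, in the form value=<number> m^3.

Intermediates appear rounded, and each operation carries full float precision; a lone final rounding, at 4 significant figures.
Convert: Sliding speed v = 30.62 mm/s = 0.03062 m/s. Path length L = v·t = 0.03062 m/s × 2130 s = 65.22 m.
Convert: Hardness H = 310.4 HV × 9.807 MPa/HV = 3044 MPa = 3.044e+09 Pa.
Collected in SI base units: W = 16.22 N, H = 3.044e+09 Pa, K = 2.960e-07.
Apply Archard: V = K·W·L/H = 2.960e-07 · 16.22 · 65.22 / 3.044e+09 = 1.029e-13 m³.

value=1.029e-13 m^3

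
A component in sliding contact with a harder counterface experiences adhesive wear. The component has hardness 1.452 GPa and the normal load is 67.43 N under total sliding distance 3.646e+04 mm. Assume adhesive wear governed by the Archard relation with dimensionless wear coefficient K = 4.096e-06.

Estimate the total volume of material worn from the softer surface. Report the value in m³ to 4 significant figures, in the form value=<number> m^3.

Each operation holds full precision — shown intermediates are rounded — one last rounding, at four significant figures.
Convert: Total distance L = 3.646e+04 mm = 36.46 m.
Convert: Hardness H = 1.452 GPa = 1.452e+09 Pa.
Working in SI base units: W = 67.43 N, H = 1.452e+09 Pa, K = 4.096e-06.
Volume removed: V = K·W·L/H = 4.096e-06 · 67.43 · 36.46 / 1.452e+09 = 6.935e-12 m³.

value=6.935e-12 m^3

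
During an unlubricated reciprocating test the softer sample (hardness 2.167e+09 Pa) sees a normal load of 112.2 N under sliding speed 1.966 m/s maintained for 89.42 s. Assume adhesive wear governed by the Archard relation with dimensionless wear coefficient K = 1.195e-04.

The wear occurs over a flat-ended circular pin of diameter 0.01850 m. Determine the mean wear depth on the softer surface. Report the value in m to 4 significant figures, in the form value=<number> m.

The intermediates are printed rounded — each operation runs at full precision — a lone final rounding, at four significant figures.
Convert: Sliding distance L = v·t = 1.966 m/s × 89.42 s = 175.8 m.
Convert: Contact area A = π·d²/4 = π·(0.01850 m)²/4 = 2.688e-04 m².
In SI base units: W = 112.2 N, H = 2.167e+09 Pa, K = 1.195e-04.
Volume removed: V = K·W·L/H = 1.195e-04 · 112.2 · 175.8 / 2.167e+09 = 1.088e-09 m³.
Depth of wear h = V/A = 1.088e-09 / 2.688e-04 = 4.047e-06 m.

value=4.047e-06 m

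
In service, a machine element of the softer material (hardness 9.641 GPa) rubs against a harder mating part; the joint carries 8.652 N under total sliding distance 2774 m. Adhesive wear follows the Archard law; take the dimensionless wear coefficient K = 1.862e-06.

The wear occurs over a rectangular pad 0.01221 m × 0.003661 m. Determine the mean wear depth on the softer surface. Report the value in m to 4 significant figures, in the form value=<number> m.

value=1.037e-07 m

All arithmetic maintains full precision; shown intermediates are rounded. Rounded just once to four significant digits.
Hardness H = 9.641 GPa = 9.641e+09 Pa.
Contact area A = 0.01221 m × 0.003661 m = 4.470e-05 m².
SI base units throughout: W = 8.652 N, H = 9.641e+09 Pa, K = 1.862e-06.
Worn volume V = K·W·L/H = 1.862e-06 · 8.652 · 2774 / 9.641e+09 = 4.635e-12 m³.
Wear depth h = V/A = 4.635e-12 / 4.470e-05 = 1.037e-07 m.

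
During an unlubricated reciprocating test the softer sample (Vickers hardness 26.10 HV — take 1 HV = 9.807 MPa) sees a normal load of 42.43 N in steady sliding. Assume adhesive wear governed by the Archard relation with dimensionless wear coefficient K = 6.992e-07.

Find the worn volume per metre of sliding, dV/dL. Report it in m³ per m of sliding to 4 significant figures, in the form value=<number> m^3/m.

Intermediate values are shown rounded, and the algebra runs at full precision — rounded just once: 4 significant figures.
Hardness H = 26.10 HV × 9.807 MPa/HV = 256.0 MPa = 2.560e+08 Pa.
As SI base values: W = 42.43 N, H = 2.560e+08 Pa, K = 6.992e-07.
Wear rate dV/dL = K·W/H: 6.992e-07 · 42.43 / 2.560e+08 = 1.159e-13 m³/m.

value=1.159e-13 m^3/m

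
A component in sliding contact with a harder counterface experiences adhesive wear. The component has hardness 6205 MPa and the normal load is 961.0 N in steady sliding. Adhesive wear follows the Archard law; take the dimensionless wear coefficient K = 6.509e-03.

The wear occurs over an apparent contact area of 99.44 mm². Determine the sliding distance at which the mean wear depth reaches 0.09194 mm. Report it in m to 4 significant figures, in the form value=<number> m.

value=9.069 m

The algebra carries exact precision; quoted intermediates are rounded. Rounded just once to 4 significant figures.
Hardness H = 6205 MPa = 6.205e+09 Pa.
Contact area A = 99.44 mm² = 9.944e-05 m².
Depth limit h_lim = 0.09194 mm = 9.194e-05 m.
SI base units throughout: W = 961.0 N, H = 6.205e+09 Pa, K = 6.509e-03.
Limit volume V_lim = h_lim·A = 9.194e-05 · 9.944e-05 = 9.143e-09 m³.
So the life L = V_lim·H/(K·W) = 9.143e-09 · 6.205e+09 / (6.509e-03 · 961.0) = 9.069 m.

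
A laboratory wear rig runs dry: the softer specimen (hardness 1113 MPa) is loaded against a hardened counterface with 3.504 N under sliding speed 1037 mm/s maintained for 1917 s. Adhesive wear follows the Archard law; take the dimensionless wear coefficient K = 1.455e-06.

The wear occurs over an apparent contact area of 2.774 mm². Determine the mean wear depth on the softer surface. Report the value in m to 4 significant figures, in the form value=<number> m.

value=3.283e-06 m

Each operation carries exact precision, and intermediate values are printed rounded. Rounded once at the end: 4 significant digits.
Sliding speed v = 1037 mm/s = 1.037 m/s. Distance covered L = v·t = 1.037 m/s × 1917 s = 1988 m.
Hardness H = 1113 MPa = 1.113e+09 Pa.
Contact area A = 2.774 mm² = 2.774e-06 m².
As SI base values: W = 3.504 N, H = 1.113e+09 Pa, K = 1.455e-06.
Archard volume V = K·W·L/H = 1.455e-06 · 3.504 · 1988 / 1.113e+09 = 9.106e-12 m³.
Average depth h = V/A = 9.106e-12 / 2.774e-06 = 3.283e-06 m.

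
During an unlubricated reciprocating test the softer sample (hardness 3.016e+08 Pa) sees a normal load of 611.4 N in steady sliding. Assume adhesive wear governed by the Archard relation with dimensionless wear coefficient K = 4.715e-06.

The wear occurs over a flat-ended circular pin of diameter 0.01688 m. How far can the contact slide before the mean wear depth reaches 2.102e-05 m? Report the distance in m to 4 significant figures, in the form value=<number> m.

All arithmetic runs at full precision, and printed values are rounded — a single final rounding to 4 significant figures.
Convert: Contact area A = π·d²/4 = π·(0.01688 m)²/4 = 2.238e-04 m².
SI base units throughout: W = 611.4 N, H = 3.016e+08 Pa, K = 4.715e-06.
Wearable volume V_lim = h_lim·A = 2.102e-05 · 2.238e-04 = 4.704e-09 m³.
Inverting, life L = V_lim·H/(K·W) = 4.704e-09 · 3.016e+08 / (4.715e-06 · 611.4) = 492.1 m.

value=492.1 m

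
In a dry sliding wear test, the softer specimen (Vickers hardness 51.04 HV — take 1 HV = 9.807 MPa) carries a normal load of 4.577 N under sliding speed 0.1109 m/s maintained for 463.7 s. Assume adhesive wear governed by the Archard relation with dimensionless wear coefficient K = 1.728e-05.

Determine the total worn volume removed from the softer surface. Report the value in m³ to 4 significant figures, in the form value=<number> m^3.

value=8.125e-12 m^3

Every step runs at full float precision, and the intermediates are shown rounded. Rounded once at the end, at 4 significant digits.
Sliding distance L = v·t = 0.1109 m/s × 463.7 s = 51.42 m.
Hardness H = 51.04 HV × 9.807 MPa/HV = 500.5 MPa = 5.005e+08 Pa.
Working in SI base units: W = 4.577 N, H = 5.005e+08 Pa, K = 1.728e-05.
Worn volume V = K·W·L/H = 1.728e-05 · 4.577 · 51.42 / 5.005e+08 = 8.125e-12 m³.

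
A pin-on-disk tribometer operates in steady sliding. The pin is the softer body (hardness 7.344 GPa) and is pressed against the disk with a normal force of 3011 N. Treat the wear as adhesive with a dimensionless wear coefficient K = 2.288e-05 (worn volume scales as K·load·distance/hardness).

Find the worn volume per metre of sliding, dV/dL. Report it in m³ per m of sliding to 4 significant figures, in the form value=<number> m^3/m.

The intermediates are shown rounded — all arithmetic holds exact precision; a lone final rounding, at four significant digits.
Hardness H = 7.344 GPa = 7.344e+09 Pa.
SI base units throughout: W = 3011 N, H = 7.344e+09 Pa, K = 2.288e-05.
Wear rate dV/dL = K·W/H — distance-free: 2.288e-05 · 3011 / 7.344e+09 = 9.381e-12 m³/m.

value=9.381e-12 m^3/m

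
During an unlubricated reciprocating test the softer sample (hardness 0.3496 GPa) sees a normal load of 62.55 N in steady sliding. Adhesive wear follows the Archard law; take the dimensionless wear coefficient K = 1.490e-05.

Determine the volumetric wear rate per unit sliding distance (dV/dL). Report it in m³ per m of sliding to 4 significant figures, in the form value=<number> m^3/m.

value=2.666e-12 m^3/m

All arithmetic runs at full precision — intermediate values are shown rounded, and one final rounding, at four significant digits.
Hardness H = 0.3496 GPa = 3.496e+08 Pa.
SI base units throughout: W = 62.55 N, H = 3.496e+08 Pa, K = 1.490e-05.
The wear rate dV/dL = K·W/H (no L dependence): 1.490e-05 · 62.55 / 3.496e+08 = 2.666e-12 m³/m.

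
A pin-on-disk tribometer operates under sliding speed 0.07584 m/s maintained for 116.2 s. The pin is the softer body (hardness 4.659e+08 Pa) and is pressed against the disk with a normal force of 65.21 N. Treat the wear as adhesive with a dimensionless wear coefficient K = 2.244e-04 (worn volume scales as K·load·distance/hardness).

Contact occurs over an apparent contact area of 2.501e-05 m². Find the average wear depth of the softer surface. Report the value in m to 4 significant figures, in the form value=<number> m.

value=1.107e-05 m

The intermediates are printed rounded, and all arithmetic carries full float precision — one final rounding: four significant digits.
Convert: Sliding distance L = v·t = 0.07584 m/s × 116.2 s = 8.813 m.
Restated in SI base units: W = 65.21 N, H = 4.659e+08 Pa, K = 2.244e-04.
Volume removed: V = K·W·L/H = 2.244e-04 · 65.21 · 8.813 / 4.659e+08 = 2.768e-10 m³.
Average depth h = V/A = 2.768e-10 / 2.501e-05 = 1.107e-05 m.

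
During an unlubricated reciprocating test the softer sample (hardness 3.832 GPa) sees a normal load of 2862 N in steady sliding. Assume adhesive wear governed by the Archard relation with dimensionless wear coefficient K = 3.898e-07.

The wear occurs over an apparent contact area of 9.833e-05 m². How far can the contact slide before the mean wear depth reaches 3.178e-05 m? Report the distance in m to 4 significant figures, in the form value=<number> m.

value=1.073e+04 m

All arithmetic maintains full precision; intermediates are printed rounded, and rounded just once, at four significant digits.
Hardness H = 3.832 GPa = 3.832e+09 Pa.
Expressed in SI base units: W = 2862 N, H = 3.832e+09 Pa, K = 3.898e-07.
Volume at the limit: V_lim = h_lim·A = 3.178e-05 · 9.833e-05 = 3.125e-09 m³.
Sliding life L = V_lim·H/(K·W) = 3.125e-09 · 3.832e+09 / (3.898e-07 · 2862) = 1.073e+04 m.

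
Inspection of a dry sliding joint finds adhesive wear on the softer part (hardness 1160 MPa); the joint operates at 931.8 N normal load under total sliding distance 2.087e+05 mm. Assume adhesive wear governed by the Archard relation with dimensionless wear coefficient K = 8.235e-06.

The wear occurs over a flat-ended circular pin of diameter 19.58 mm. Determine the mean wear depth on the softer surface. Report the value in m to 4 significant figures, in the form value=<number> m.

value=4.585e-06 m

Shown intermediates are rounded, and the computation maintains exact precision. Rounded once at the end, at four significant digits.
Convert: Sliding distance L = 2.087e+05 mm = 208.7 m.
Convert: Hardness H = 1160 MPa = 1.160e+09 Pa.
Convert: Pin diameter d = 19.58 mm = 0.01958 m. Contact area A = π·d²/4 = π·(0.01958 m)²/4 = 3.011e-04 m².
As SI base values: W = 931.8 N, H = 1.160e+09 Pa, K = 8.235e-06.
Archard relation: V = K·W·L/H = 8.235e-06 · 931.8 · 208.7 / 1.160e+09 = 1.381e-09 m³.
Depth of wear h = V/A = 1.381e-09 / 3.011e-04 = 4.585e-06 m.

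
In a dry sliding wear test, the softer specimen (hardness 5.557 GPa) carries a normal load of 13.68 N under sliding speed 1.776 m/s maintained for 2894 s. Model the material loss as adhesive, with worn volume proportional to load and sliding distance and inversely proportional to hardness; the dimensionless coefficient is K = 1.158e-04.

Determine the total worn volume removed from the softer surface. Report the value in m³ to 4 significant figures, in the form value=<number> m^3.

Printed values are rounded — the computation keeps exact precision — one final rounding: 4 significant figures.
The distance L = v·t = 1.776 m/s × 2894 s = 5140 m.
Hardness H = 5.557 GPa = 5.557e+09 Pa.
In SI base units, W = 13.68 N, H = 5.557e+09 Pa, K = 1.158e-04.
By Archard's law, V = K·W·L/H = 1.158e-04 · 13.68 · 5140 / 5.557e+09 = 1.465e-09 m³.

value=1.465e-09 m^3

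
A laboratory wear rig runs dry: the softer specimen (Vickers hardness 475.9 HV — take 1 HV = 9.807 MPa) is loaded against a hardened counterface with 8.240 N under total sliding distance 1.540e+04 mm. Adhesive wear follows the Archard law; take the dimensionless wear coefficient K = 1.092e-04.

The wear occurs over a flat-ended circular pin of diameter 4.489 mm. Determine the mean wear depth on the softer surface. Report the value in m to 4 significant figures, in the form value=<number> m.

Displayed values are rounded, and all arithmetic keeps exact precision. Rounded just once to 4 significant figures.
Convert: The distance L = 1.540e+04 mm = 15.40 m.
Convert: Hardness H = 475.9 HV × 9.807 MPa/HV = 4667 MPa = 4.667e+09 Pa.
Convert: Pin diameter d = 4.489 mm = 0.004489 m. Contact area A = π·d²/4 = π·(0.004489 m)²/4 = 1.583e-05 m².
In SI base units, W = 8.240 N, H = 4.667e+09 Pa, K = 1.092e-04.
Apply Archard: V = K·W·L/H = 1.092e-04 · 8.240 · 15.40 / 4.667e+09 = 2.969e-12 m³.
Mean depth h = V/A = 2.969e-12 / 1.583e-05 = 1.876e-07 m.

value=1.876e-07 m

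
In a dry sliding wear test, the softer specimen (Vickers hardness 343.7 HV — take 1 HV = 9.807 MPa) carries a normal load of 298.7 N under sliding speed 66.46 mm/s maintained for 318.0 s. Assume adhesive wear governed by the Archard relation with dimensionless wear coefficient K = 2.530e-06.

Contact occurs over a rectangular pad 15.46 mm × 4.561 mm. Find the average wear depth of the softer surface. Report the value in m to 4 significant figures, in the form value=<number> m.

Intermediate values are displayed rounded — each operation holds exact precision. Rounded once at the end: 4 significant figures.
Sliding speed v = 66.46 mm/s = 0.06646 m/s. The distance L = v·t = 0.06646 m/s × 318.0 s = 21.13 m.
Hardness H = 343.7 HV × 9.807 MPa/HV = 3371 MPa = 3.371e+09 Pa.
Pad sides 15.46 mm × 4.561 mm = 0.01546 m × 0.004561 m. Contact area A = 0.01546 m × 0.004561 m = 7.051e-05 m².
Restated in SI base units: W = 298.7 N, H = 3.371e+09 Pa, K = 2.530e-06.
By Archard's law, V = K·W·L/H = 2.530e-06 · 298.7 · 21.13 / 3.371e+09 = 4.738e-12 m³.
Wear depth h = V/A = 4.738e-12 / 7.051e-05 = 6.720e-08 m.

value=6.720e-08 m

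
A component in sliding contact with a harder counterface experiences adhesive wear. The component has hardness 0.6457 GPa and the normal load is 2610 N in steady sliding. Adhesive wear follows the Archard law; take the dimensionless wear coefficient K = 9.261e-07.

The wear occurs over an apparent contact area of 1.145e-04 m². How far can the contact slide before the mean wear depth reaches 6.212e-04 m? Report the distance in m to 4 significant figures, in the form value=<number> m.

The computation holds exact precision, and intermediates are displayed rounded — one last rounding to four significant digits.
Convert: Hardness H = 0.6457 GPa = 6.457e+08 Pa.
Collected in SI base units: W = 2610 N, H = 6.457e+08 Pa, K = 9.261e-07.
Permissible volume V_lim = h_lim·A = 6.212e-04 · 1.145e-04 = 7.113e-08 m³.
So the life L = V_lim·H/(K·W) = 7.113e-08 · 6.457e+08 / (9.261e-07 · 2610) = 1.900e+04 m.

value=1.900e+04 m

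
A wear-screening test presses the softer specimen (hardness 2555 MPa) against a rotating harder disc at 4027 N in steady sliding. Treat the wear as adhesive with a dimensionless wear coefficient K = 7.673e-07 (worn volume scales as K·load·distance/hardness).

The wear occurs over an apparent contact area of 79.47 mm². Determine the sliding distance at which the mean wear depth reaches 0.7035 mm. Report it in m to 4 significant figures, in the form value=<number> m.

value=4.623e+04 m

All working math runs at exact precision; the intermediates appear rounded — a single final rounding, at four significant figures.
Hardness H = 2555 MPa = 2.555e+09 Pa.
Contact area A = 79.47 mm² = 7.947e-05 m².
Depth limit h_lim = 0.7035 mm = 7.035e-04 m.
In SI base units: W = 4027 N, H = 2.555e+09 Pa, K = 7.673e-07.
Limit volume V_lim = h_lim·A = 7.035e-04 · 7.947e-05 = 5.591e-08 m³.
Life L = V_lim·H/(K·W) = 5.591e-08 · 2.555e+09 / (7.673e-07 · 4027) = 4.623e+04 m.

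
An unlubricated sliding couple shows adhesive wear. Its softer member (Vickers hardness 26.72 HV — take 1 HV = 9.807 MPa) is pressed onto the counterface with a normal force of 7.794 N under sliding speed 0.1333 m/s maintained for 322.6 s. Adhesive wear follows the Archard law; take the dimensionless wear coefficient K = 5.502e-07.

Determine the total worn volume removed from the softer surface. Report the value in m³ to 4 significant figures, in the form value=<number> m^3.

value=7.037e-13 m^3

Intermediates appear rounded. The computation keeps exact precision; one last rounding to four significant digits.
Total distance L = v·t = 0.1333 m/s × 322.6 s = 43.00 m.
Hardness H = 26.72 HV × 9.807 MPa/HV = 262.0 MPa = 2.620e+08 Pa.
Restated in SI base units: W = 7.794 N, H = 2.620e+08 Pa, K = 5.502e-07.
By Archard's law, V = K·W·L/H = 5.502e-07 · 7.794 · 43.00 / 2.620e+08 = 7.037e-13 m³.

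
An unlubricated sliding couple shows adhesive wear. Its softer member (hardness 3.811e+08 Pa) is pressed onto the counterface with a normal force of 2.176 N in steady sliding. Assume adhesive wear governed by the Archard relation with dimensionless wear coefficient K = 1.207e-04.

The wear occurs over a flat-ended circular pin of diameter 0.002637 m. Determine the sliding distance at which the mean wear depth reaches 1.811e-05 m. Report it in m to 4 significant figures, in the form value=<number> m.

Every step carries full float precision — the intermediates are shown rounded — rounded just once to 4 significant figures.
Convert: Contact area A = π·d²/4 = π·(0.002637 m)²/4 = 5.461e-06 m².
As SI base values: W = 2.176 N, H = 3.811e+08 Pa, K = 1.207e-04.
At the depth limit, V_lim = h_lim·A = 1.811e-05 · 5.461e-06 = 9.891e-11 m³.
Sliding life L = V_lim·H/(K·W) = 9.891e-11 · 3.811e+08 / (1.207e-04 · 2.176) = 143.5 m.

value=143.5 m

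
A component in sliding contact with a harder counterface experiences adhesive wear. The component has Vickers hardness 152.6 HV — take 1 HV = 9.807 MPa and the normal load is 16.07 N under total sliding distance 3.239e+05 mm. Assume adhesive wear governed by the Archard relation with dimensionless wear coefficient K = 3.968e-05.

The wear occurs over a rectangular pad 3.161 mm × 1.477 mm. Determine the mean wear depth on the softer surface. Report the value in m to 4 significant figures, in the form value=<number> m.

Each operation holds full precision — intermediates are displayed rounded; rounded just once: four significant digits.
Sliding distance L = 3.239e+05 mm = 323.9 m.
Hardness H = 152.6 HV × 9.807 MPa/HV = 1497 MPa = 1.497e+09 Pa.
Pad sides 3.161 mm × 1.477 mm = 0.003161 m × 0.001477 m. Contact area A = 0.003161 m × 0.001477 m = 4.669e-06 m².
SI base units throughout: W = 16.07 N, H = 1.497e+09 Pa, K = 3.968e-05.
Worn volume V = K·W·L/H = 3.968e-05 · 16.07 · 323.9 / 1.497e+09 = 1.380e-10 m³.
Wear depth h = V/A = 1.380e-10 / 4.669e-06 = 2.956e-05 m.

value=2.956e-05 m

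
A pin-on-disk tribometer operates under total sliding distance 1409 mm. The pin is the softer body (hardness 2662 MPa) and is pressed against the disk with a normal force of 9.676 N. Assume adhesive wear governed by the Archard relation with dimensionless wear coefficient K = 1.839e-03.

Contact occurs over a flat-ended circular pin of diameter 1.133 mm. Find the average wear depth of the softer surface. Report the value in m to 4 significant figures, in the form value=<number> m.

Every step runs at full float precision, and printed values are rounded, and rounded once at the end, at 4 significant figures.
Path length L = 1409 mm = 1.409 m.
Hardness H = 2662 MPa = 2.662e+09 Pa.
Pin diameter d = 1.133 mm = 0.001133 m. Contact area A = π·d²/4 = π·(0.001133 m)²/4 = 1.008e-06 m².
Expressed in SI base units: W = 9.676 N, H = 2.662e+09 Pa, K = 1.839e-03.
Volume removed: V = K·W·L/H = 1.839e-03 · 9.676 · 1.409 / 2.662e+09 = 9.418e-12 m³.
Depth h = V/A = 9.418e-12 / 1.008e-06 = 9.342e-06 m.

value=9.342e-06 m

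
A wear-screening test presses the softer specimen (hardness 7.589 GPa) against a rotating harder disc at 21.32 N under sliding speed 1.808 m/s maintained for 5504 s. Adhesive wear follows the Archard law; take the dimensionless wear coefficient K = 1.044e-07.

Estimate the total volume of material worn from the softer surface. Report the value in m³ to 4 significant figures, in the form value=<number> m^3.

value=2.919e-12 m^3

Every step maintains exact precision; intermediate values are displayed rounded — a lone final rounding, at 4 significant figures.
Convert: Path length L = v·t = 1.808 m/s × 5504 s = 9951 m.
Convert: Hardness H = 7.589 GPa = 7.589e+09 Pa.
SI base units throughout: W = 21.32 N, H = 7.589e+09 Pa, K = 1.044e-07.
Archard volume V = K·W·L/H = 1.044e-07 · 21.32 · 9951 / 7.589e+09 = 2.919e-12 m³.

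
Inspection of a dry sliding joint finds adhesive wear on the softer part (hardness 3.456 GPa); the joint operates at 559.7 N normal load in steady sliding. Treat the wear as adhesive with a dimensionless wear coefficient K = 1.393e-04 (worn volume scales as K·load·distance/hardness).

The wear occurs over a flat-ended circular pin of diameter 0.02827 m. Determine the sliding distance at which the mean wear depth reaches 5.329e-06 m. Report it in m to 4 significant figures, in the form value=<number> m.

Displayed values are rounded; every step holds full precision. Rounded just once, at 4 significant digits.
Convert: Hardness H = 3.456 GPa = 3.456e+09 Pa.
Convert: Contact area A = π·d²/4 = π·(0.02827 m)²/4 = 6.277e-04 m².
Expressed in SI base units: W = 559.7 N, H = 3.456e+09 Pa, K = 1.393e-04.
Limit volume V_lim = h_lim·A = 5.329e-06 · 6.277e-04 = 3.345e-09 m³.
Thus life L = V_lim·H/(K·W) = 3.345e-09 · 3.456e+09 / (1.393e-04 · 559.7) = 148.3 m.

value=148.3 m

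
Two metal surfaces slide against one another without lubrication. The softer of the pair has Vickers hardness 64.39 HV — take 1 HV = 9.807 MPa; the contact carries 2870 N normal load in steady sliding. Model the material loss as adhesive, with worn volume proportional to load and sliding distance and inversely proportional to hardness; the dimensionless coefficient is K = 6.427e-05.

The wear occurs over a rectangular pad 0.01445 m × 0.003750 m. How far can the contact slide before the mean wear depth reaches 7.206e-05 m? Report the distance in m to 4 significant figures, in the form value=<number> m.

value=13.37 m

Intermediate values are displayed rounded. Every step holds full precision. Rounded once at the end, at 4 significant figures.
Hardness H = 64.39 HV × 9.807 MPa/HV = 631.5 MPa = 6.315e+08 Pa.
Contact area A = 0.01445 m × 0.003750 m = 5.419e-05 m².
Expressed in SI base units: W = 2870 N, H = 6.315e+08 Pa, K = 6.427e-05.
Limit volume V_lim = h_lim·A = 7.206e-05 · 5.419e-05 = 3.905e-09 m³.
So the life L = V_lim·H/(K·W) = 3.905e-09 · 6.315e+08 / (6.427e-05 · 2870) = 13.37 m.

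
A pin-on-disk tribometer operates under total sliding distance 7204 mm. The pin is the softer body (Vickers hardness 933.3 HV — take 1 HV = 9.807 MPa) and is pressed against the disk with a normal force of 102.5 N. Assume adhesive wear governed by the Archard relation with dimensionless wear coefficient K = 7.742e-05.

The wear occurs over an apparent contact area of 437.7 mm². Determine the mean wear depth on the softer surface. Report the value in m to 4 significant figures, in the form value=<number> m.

value=1.427e-08 m

Displayed values are rounded — every step maintains exact precision, and rounded just once: four significant figures.
Convert: The distance L = 7204 mm = 7.204 m.
Convert: Hardness H = 933.3 HV × 9.807 MPa/HV = 9153 MPa = 9.153e+09 Pa.
Convert: Contact area A = 437.7 mm² = 4.377e-04 m².
As SI base values: W = 102.5 N, H = 9.153e+09 Pa, K = 7.742e-05.
Apply Archard: V = K·W·L/H = 7.742e-05 · 102.5 · 7.204 / 9.153e+09 = 6.246e-12 m³.
Average depth h = V/A = 6.246e-12 / 4.377e-04 = 1.427e-08 m.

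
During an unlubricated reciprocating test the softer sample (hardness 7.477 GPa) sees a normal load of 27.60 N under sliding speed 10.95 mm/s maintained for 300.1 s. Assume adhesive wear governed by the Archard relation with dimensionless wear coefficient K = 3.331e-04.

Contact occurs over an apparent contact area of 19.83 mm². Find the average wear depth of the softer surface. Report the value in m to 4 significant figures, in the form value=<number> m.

value=2.038e-07 m

Intermediates are shown rounded, and each operation carries exact precision, and a single final rounding: four significant figures.
Sliding speed v = 10.95 mm/s = 0.01095 m/s. The distance L = v·t = 0.01095 m/s × 300.1 s = 3.286 m.
Hardness H = 7.477 GPa = 7.477e+09 Pa.
Contact area A = 19.83 mm² = 1.983e-05 m².
Collected in SI base units: W = 27.60 N, H = 7.477e+09 Pa, K = 3.331e-04.
Archard volume V = K·W·L/H = 3.331e-04 · 27.60 · 3.286 / 7.477e+09 = 4.041e-12 m³.
Average depth h = V/A = 4.041e-12 / 1.983e-05 = 2.038e-07 m.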